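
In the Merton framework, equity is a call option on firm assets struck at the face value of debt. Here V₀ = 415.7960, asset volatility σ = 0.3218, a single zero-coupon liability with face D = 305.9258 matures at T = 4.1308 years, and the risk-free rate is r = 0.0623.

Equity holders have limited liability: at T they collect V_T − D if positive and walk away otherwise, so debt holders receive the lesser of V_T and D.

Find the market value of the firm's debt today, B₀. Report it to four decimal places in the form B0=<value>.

B0=215.1631

d₁ = [ln(V₀/D) + (r + σ²/2)T] / (σ√T)
   = [ln(415.7960/305.9258) + (0.0623 + 0.5·0.3218²)·4.1308] / (0.3218·√4.1308)
   = [0.306852 + 0.471232] / 0.654038 = 1.189661
d₂ = d₁ − σ√T = 1.189661 − 0.654038 = 0.535623
N(d₁) = 0.882910,  N(d₂) = 0.703890,  e^(−rT) = 0.773098
E₀ = V₀·N(d₁) − D·e^(−rT)·N(d₂)
   = 415.7960·0.882910 − 305.9258·0.773098·0.703890 = 200.632865
B₀ = V₀ − E₀ = 415.7960 − 200.632865 = 215.163135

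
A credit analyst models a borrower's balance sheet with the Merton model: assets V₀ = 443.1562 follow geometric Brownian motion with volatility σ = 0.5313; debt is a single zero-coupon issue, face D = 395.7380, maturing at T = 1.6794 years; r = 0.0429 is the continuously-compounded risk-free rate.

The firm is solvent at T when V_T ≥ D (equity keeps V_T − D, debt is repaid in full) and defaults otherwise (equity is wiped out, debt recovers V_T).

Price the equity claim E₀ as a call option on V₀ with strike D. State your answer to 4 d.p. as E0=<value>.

E0=150.5003

d₁ = [ln(V₀/D) + (r + σ²/2)T] / (σ√T)
   = [ln(443.1562/395.7380) + (0.0429 + 0.5·0.5313²)·1.6794] / (0.5313·√1.6794)
   = [0.113170 + 0.309077] / 0.688521 = 0.613266
d₂ = d₁ − σ√T = 0.613266 − 0.688521 = -0.075254
N(d₁) = 0.730150,  N(d₂) = 0.470006,  e^(−rT) = 0.930488
E₀ = V₀·N(d₁) − D·e^(−rT)·N(d₂)
   = 443.1562·0.730150 − 395.7380·0.930488·0.470006 = 150.500330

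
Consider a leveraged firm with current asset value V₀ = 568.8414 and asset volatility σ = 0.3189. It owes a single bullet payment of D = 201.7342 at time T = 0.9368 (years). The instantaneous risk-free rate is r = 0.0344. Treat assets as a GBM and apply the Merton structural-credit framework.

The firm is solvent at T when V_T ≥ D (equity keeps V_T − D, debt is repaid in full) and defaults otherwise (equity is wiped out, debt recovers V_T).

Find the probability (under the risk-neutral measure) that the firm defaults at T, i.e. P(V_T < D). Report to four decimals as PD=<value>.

PD=0.0005

d₁ = [ln(V₀/D) + (r + σ²/2)T] / (σ√T)
   = [ln(568.8414/201.7342) + (0.0344 + 0.5·0.3189²)·0.9368] / (0.3189·√0.9368)
   = [1.036651 + 0.079861] / 0.308658 = 3.617306
d₂ = d₁ − σ√T = 3.617306 − 0.308658 = 3.308648
risk-neutral PD = N(−d₂) = N(-3.308648) = 0.000469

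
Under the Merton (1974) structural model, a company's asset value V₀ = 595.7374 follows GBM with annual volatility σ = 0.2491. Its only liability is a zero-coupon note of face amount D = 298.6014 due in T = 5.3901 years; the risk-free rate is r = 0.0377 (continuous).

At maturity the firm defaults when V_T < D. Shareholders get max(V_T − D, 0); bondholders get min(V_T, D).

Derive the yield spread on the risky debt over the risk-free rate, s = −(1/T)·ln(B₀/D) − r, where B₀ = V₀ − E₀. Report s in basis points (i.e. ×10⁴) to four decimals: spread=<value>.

spread=43.4437

d₁ = [ln(V₀/D) + (r + σ²/2)T] / (σ√T)
   = [ln(595.7374/298.6014) + (0.0377 + 0.5·0.2491²)·5.3901] / (0.2491·√5.3901)
   = [0.690690 + 0.370437] / 0.578325 = 1.834828
d₂ = d₁ − σ√T = 1.834828 − 0.578325 = 1.256503
N(d₁) = 0.966734,  N(d₂) = 0.895533,  e^(−rT) = 0.816109
E₀ = V₀·N(d₁) − D·e^(−rT)·N(d₂)
   = 595.7374·0.966734 − 298.6014·0.816109·0.895533 = 357.686093
B₀ = V₀ − E₀ = 595.7374 − 357.686093 = 238.051307
spread = −(1/T)·ln(B₀/D) − r = −(1/5.3901)·ln(238.051307/298.6014) − 0.0377 = 0.00434437
in basis points: 0.00434437 × 10⁴ = 43.4437 bp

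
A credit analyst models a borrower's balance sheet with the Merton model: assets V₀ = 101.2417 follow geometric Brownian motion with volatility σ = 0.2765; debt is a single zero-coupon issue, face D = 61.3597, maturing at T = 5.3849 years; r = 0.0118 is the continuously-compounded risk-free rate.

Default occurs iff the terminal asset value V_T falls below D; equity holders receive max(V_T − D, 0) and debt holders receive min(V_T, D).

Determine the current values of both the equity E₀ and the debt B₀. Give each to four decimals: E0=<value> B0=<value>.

d₁ = [ln(V₀/D) + (r + σ²/2)T] / (σ√T)
   = [ln(101.2417/61.3597) + (0.0118 + 0.5·0.2765²)·5.3849] / (0.2765·√5.3849)
   = [0.500757 + 0.269386] / 0.641629 = 1.200294
d₂ = d₁ − σ√T = 1.200294 − 0.641629 = 0.558665
N(d₁) = 0.884987,  N(d₂) = 0.711805,  e^(−rT) = 0.938435
E₀ = V₀·N(d₁) − D·e^(−rT)·N(d₂)
   = 101.2417·0.884987 − 61.3597·0.938435·0.711805 = 48.610426
B₀ = V₀ − E₀ = 101.2417 − 48.610426 = 52.631274

E0=48.6104 B0=52.6313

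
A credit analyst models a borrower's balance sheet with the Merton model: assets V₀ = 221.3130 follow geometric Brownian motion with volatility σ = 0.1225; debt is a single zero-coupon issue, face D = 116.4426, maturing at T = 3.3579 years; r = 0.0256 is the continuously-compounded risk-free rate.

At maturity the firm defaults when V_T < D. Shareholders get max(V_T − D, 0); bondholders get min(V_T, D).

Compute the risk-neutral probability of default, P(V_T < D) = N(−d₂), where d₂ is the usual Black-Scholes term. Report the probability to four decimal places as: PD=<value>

PD=0.0009

d₁ = [ln(V₀/D) + (r + σ²/2)T] / (σ√T)
   = [ln(221.3130/116.4426) + (0.0256 + 0.5·0.1225²)·3.3579] / (0.1225·√3.3579)
   = [0.642180 + 0.111157] / 0.224476 = 3.355978
d₂ = d₁ − σ√T = 3.355978 − 0.224476 = 3.131502
risk-neutral PD = N(−d₂) = N(-3.131502) = 0.000870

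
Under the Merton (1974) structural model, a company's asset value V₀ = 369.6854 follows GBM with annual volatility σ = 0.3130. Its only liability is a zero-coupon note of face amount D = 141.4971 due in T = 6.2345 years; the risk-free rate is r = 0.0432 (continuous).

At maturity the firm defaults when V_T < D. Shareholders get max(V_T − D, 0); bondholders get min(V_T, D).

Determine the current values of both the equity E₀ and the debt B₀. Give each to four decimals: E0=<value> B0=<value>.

d₁ = [ln(V₀/D) + (r + σ²/2)T] / (σ√T)
   = [ln(369.6854/141.4971) + (0.0432 + 0.5·0.3130²)·6.2345] / (0.3130·√6.2345)
   = [0.960373 + 0.574724] / 0.781529 = 1.964223
d₂ = d₁ − σ√T = 1.964223 − 0.781529 = 1.182694
N(d₁) = 0.975248,  N(d₂) = 0.881535,  e^(−rT) = 0.763891
E₀ = V₀·N(d₁) − D·e^(−rT)·N(d₂)
   = 369.6854·0.975248 − 141.4971·0.763891·0.881535 = 265.251278
B₀ = V₀ − E₀ = 369.6854 − 265.251278 = 104.434122

E0=265.2513 B0=104.4341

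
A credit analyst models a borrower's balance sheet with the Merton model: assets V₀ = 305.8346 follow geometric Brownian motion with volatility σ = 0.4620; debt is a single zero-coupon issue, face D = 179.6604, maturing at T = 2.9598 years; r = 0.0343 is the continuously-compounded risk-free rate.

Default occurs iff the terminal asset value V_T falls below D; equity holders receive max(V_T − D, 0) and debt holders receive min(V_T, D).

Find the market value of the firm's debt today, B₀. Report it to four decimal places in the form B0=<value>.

B0=141.8861

d₁ = [ln(V₀/D) + (r + σ²/2)T] / (σ√T)
   = [ln(305.8346/179.6604) + (0.0343 + 0.5·0.4620²)·2.9598] / (0.4620·√2.9598)
   = [0.531976 + 0.417397] / 0.794828 = 1.194438
d₂ = d₁ − σ√T = 1.194438 − 0.794828 = 0.399610
N(d₁) = 0.883847,  N(d₂) = 0.655278,  e^(−rT) = 0.903462
E₀ = V₀·N(d₁) − D·e^(−rT)·N(d₂)
   = 305.8346·0.883847 − 179.6604·0.903462·0.655278 = 163.948534
B₀ = V₀ − E₀ = 305.8346 − 163.948534 = 141.886066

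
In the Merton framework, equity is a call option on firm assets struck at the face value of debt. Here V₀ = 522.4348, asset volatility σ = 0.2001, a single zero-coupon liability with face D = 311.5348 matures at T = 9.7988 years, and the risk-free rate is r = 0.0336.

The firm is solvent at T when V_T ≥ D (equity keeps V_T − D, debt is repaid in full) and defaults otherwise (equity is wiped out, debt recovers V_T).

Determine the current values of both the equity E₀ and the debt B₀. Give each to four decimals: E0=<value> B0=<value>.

d₁ = [ln(V₀/D) + (r + σ²/2)T] / (σ√T)
   = [ln(522.4348/311.5348) + (0.0336 + 0.5·0.2001²)·9.7988] / (0.2001·√9.7988)
   = [0.516989 + 0.525412] / 0.626374 = 1.664184
d₂ = d₁ − σ√T = 1.664184 − 0.626374 = 1.037810
N(d₁) = 0.951962,  N(d₂) = 0.850321,  e^(−rT) = 0.719471
E₀ = V₀·N(d₁) − D·e^(−rT)·N(d₂)
   = 522.4348·0.951962 − 311.5348·0.719471·0.850321 = 306.747162
B₀ = V₀ − E₀ = 522.4348 − 306.747162 = 215.687638

E0=306.7472 B0=215.6876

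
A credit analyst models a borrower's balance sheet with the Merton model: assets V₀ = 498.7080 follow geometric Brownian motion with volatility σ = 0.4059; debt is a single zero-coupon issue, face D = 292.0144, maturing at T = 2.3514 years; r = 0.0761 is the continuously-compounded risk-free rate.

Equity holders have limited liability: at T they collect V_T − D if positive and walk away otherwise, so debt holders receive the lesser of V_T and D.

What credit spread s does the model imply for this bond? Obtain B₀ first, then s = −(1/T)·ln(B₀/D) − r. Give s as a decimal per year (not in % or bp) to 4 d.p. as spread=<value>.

d₁ = [ln(V₀/D) + (r + σ²/2)T] / (σ√T)
   = [ln(498.7080/292.0144) + (0.0761 + 0.5·0.4059²)·2.3514] / (0.4059·√2.3514)
   = [0.535218 + 0.372644] / 0.622418 = 1.458603
d₂ = d₁ − σ√T = 1.458603 − 0.622418 = 0.836185
N(d₁) = 0.927663,  N(d₂) = 0.798475,  e^(−rT) = 0.836155
E₀ = V₀·N(d₁) − D·e^(−rT)·N(d₂)
   = 498.7080·0.927663 − 292.0144·0.836155·0.798475 = 267.669945
B₀ = V₀ − E₀ = 498.7080 − 267.669945 = 231.038055
spread = −(1/T)·ln(B₀/D) − r = −(1/2.3514)·ln(231.038055/292.0144) − 0.0761 = 0.02350903

spread=0.0235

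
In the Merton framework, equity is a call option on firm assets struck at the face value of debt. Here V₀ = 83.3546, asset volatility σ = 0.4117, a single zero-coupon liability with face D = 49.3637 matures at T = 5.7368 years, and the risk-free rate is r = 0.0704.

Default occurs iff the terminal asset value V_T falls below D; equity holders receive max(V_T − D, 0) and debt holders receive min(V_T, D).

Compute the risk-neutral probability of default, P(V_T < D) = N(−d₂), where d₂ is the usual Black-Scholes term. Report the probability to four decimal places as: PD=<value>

d₁ = [ln(V₀/D) + (r + σ²/2)T] / (σ√T)
   = [ln(83.3546/49.3637) + (0.0704 + 0.5·0.4117²)·5.7368] / (0.4117·√5.7368)
   = [0.523888 + 0.890056] / 0.986088 = 1.433892
d₂ = d₁ − σ√T = 1.433892 − 0.986088 = 0.447804
risk-neutral PD = N(−d₂) = N(-0.447804) = 0.327147

PD=0.3271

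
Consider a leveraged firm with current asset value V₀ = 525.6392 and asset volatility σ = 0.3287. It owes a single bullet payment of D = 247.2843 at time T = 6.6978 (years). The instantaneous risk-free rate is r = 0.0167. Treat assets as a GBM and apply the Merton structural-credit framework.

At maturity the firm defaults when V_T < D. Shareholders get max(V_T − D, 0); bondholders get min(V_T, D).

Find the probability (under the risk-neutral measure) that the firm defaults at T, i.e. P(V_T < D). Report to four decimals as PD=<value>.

d₁ = [ln(V₀/D) + (r + σ²/2)T] / (σ√T)
   = [ln(525.6392/247.2843) + (0.0167 + 0.5·0.3287²)·6.6978] / (0.3287·√6.6978)
   = [0.754076 + 0.473681] / 0.850679 = 1.443267
d₂ = d₁ − σ√T = 1.443267 − 0.850679 = 0.592588
risk-neutral PD = N(−d₂) = N(-0.592588) = 0.276729

PD=0.2767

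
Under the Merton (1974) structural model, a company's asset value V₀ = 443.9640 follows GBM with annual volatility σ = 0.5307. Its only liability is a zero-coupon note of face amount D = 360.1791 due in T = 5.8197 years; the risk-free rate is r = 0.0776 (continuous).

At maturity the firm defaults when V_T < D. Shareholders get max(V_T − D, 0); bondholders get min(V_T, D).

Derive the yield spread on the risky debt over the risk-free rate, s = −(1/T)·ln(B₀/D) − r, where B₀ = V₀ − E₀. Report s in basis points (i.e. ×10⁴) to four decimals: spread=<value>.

d₁ = [ln(V₀/D) + (r + σ²/2)T] / (σ√T)
   = [ln(443.9640/360.1791) + (0.0776 + 0.5·0.5307²)·5.8197] / (0.5307·√5.8197)
   = [0.209142 + 1.271146] / 1.280264 = 1.156237
d₂ = d₁ − σ√T = 1.156237 − 1.280264 = -0.124027
N(d₁) = 0.876208,  N(d₂) = 0.450647,  e^(−rT) = 0.636603
E₀ = V₀·N(d₁) − D·e^(−rT)·N(d₂)
   = 443.9640·0.876208 − 360.1791·0.636603·0.450647 = 285.675351
B₀ = V₀ − E₀ = 443.9640 − 285.675351 = 158.288649
spread = −(1/T)·ln(B₀/D) − r = −(1/5.8197)·ln(158.288649/360.1791) − 0.0776 = 0.06367552
in basis points: 0.06367552 × 10⁴ = 636.7552 bp

spread=636.7552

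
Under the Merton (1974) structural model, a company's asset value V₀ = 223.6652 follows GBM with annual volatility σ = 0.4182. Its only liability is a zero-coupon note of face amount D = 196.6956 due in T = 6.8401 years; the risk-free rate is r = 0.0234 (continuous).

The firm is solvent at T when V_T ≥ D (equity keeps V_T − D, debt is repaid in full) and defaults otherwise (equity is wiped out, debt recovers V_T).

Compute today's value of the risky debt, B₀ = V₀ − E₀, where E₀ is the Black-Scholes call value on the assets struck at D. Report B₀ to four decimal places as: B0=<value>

B0=111.8202

d₁ = [ln(V₀/D) + (r + σ²/2)T] / (σ√T)
   = [ln(223.6652/196.6956) + (0.0234 + 0.5·0.4182²)·6.8401] / (0.4182·√6.8401)
   = [0.128493 + 0.758195] / 1.093743 = 0.810691
d₂ = d₁ − σ√T = 0.810691 − 1.093743 = -0.283051
N(d₁) = 0.791229,  N(d₂) = 0.388569,  e^(−rT) = 0.852094
E₀ = V₀·N(d₁) − D·e^(−rT)·N(d₂)
   = 223.6652·0.791229 − 196.6956·0.852094·0.388569 = 111.844955
B₀ = V₀ − E₀ = 223.6652 − 111.844955 = 111.820245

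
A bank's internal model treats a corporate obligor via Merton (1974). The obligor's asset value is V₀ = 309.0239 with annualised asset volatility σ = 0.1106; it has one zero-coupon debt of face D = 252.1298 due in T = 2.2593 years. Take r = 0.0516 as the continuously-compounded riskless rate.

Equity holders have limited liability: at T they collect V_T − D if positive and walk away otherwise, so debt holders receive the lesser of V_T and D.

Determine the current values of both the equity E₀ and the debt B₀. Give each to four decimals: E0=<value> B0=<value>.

d₁ = [ln(V₀/D) + (r + σ²/2)T] / (σ√T)
   = [ln(309.0239/252.1298) + (0.0516 + 0.5·0.1106²)·2.2593] / (0.1106·√2.2593)
   = [0.203475 + 0.130398] / 0.166243 = 2.008348
d₂ = d₁ − σ√T = 2.008348 − 0.166243 = 1.842105
N(d₁) = 0.977697,  N(d₂) = 0.967270,  e^(−rT) = 0.889959
E₀ = V₀·N(d₁) − D·e^(−rT)·N(d₂)
   = 309.0239·0.977697 − 252.1298·0.889959·0.967270 = 85.090600
B₀ = V₀ − E₀ = 309.0239 − 85.090600 = 223.933300

E0=85.0906 B0=223.9333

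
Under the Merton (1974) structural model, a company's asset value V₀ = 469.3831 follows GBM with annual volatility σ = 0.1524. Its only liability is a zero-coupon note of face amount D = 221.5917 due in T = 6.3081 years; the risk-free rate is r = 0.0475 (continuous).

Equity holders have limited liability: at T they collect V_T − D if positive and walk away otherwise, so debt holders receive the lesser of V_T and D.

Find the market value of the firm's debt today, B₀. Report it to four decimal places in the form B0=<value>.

d₁ = [ln(V₀/D) + (r + σ²/2)T] / (σ√T)
   = [ln(469.3831/221.5917) + (0.0475 + 0.5·0.1524²)·6.3081] / (0.1524·√6.3081)
   = [0.750583 + 0.372890] / 0.382767 = 2.935136
d₂ = d₁ − σ√T = 2.935136 − 0.382767 = 2.552370
N(d₁) = 0.998333,  N(d₂) = 0.994650,  e^(−rT) = 0.741089
E₀ = V₀·N(d₁) − D·e^(−rT)·N(d₂)
   = 469.3831·0.998333 − 221.5917·0.741089·0.994650 = 305.260011
B₀ = V₀ − E₀ = 469.3831 − 305.260011 = 164.123089

B0=164.1231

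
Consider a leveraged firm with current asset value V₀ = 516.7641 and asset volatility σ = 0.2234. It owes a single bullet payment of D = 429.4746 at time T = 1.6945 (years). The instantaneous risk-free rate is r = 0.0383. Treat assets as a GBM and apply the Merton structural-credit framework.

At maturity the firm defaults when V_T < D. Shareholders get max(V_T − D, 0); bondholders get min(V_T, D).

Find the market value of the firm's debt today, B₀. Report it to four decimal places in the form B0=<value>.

d₁ = [ln(V₀/D) + (r + σ²/2)T] / (σ√T)
   = [ln(516.7641/429.4746) + (0.0383 + 0.5·0.2234²)·1.6945] / (0.2234·√1.6945)
   = [0.185024 + 0.107184] / 0.290806 = 1.004818
d₂ = d₁ − σ√T = 1.004818 − 0.290806 = 0.714011
N(d₁) = 0.842508,  N(d₂) = 0.762390,  e^(−rT) = 0.937162
E₀ = V₀·N(d₁) − D·e^(−rT)·N(d₂)
   = 516.7641·0.842508 − 429.4746·0.937162·0.762390 = 128.525559
B₀ = V₀ − E₀ = 516.7641 − 128.525559 = 388.238541

B0=388.2385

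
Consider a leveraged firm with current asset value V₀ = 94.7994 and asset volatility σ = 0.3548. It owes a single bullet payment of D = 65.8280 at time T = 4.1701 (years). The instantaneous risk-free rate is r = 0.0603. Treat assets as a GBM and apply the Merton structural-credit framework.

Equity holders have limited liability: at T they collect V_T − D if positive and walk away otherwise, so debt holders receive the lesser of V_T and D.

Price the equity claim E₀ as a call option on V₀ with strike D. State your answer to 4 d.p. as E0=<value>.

E0=48.9392

d₁ = [ln(V₀/D) + (r + σ²/2)T] / (σ√T)
   = [ln(94.7994/65.8280) + (0.0603 + 0.5·0.3548²)·4.1701] / (0.3548·√4.1701)
   = [0.364718 + 0.513929] / 0.724531 = 1.212712
d₂ = d₁ − σ√T = 1.212712 − 0.724531 = 0.488181
N(d₁) = 0.887380,  N(d₂) = 0.687289,  e^(−rT) = 0.777667
E₀ = V₀·N(d₁) − D·e^(−rT)·N(d₂)
   = 94.7994·0.887380 − 65.8280·0.777667·0.687289 = 48.939207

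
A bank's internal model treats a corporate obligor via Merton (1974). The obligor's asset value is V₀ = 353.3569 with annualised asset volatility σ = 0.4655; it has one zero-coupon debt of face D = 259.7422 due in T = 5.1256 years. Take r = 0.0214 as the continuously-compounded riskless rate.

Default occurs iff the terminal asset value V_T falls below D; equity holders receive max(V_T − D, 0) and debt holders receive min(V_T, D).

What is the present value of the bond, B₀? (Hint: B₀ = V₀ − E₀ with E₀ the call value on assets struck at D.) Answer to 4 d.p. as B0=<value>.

B0=167.1593

d₁ = [ln(V₀/D) + (r + σ²/2)T] / (σ√T)
   = [ln(353.3569/259.7422) + (0.0214 + 0.5·0.4655²)·5.1256] / (0.4655·√5.1256)
   = [0.307789 + 0.665022] / 1.053882 = 0.923073
d₂ = d₁ − σ√T = 0.923073 − 1.053882 = -0.130809
N(d₁) = 0.822016,  N(d₂) = 0.447963,  e^(−rT) = 0.896114
E₀ = V₀·N(d₁) − D·e^(−rT)·N(d₂)
   = 353.3569·0.822016 − 259.7422·0.896114·0.447963 = 186.197555
B₀ = V₀ − E₀ = 353.3569 − 186.197555 = 167.159345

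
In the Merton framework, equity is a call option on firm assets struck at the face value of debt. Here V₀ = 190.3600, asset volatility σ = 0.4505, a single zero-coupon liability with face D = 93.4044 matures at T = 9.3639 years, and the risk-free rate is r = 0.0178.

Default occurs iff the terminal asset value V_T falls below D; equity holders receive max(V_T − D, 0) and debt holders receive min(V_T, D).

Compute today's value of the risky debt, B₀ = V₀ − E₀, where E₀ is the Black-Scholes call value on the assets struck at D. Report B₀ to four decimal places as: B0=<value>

B0=55.4683

d₁ = [ln(V₀/D) + (r + σ²/2)T] / (σ√T)
   = [ln(190.3600/93.4044) + (0.0178 + 0.5·0.4505²)·9.3639] / (0.4505·√9.3639)
   = [0.711979 + 1.116880] / 1.378552 = 1.326652
d₂ = d₁ − σ√T = 1.326652 − 1.378552 = -0.051900
N(d₁) = 0.907688,  N(d₂) = 0.479304,  e^(−rT) = 0.846473
E₀ = V₀·N(d₁) − D·e^(−rT)·N(d₂)
   = 190.3600·0.907688 − 93.4044·0.846473·0.479304 = 134.891672
B₀ = V₀ − E₀ = 190.3600 − 134.891672 = 55.468328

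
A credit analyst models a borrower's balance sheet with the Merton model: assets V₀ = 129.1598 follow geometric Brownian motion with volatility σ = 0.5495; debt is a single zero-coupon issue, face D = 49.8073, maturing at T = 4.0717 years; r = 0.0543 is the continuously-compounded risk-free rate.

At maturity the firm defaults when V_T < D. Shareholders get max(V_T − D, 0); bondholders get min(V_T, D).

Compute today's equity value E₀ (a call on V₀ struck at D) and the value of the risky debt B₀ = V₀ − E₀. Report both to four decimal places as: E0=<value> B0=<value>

d₁ = [ln(V₀/D) + (r + σ²/2)T] / (σ√T)
   = [ln(129.1598/49.8073) + (0.0543 + 0.5·0.5495²)·4.0717] / (0.5495·√4.0717)
   = [0.952889 + 0.835819] / 1.108806 = 1.613183
d₂ = d₁ − σ√T = 1.613183 − 1.108806 = 0.504377
N(d₁) = 0.946648,  N(d₂) = 0.693002,  e^(−rT) = 0.801642
E₀ = V₀·N(d₁) − D·e^(−rT)·N(d₂)
   = 129.1598·0.946648 − 49.8073·0.801642·0.693002 = 94.598909
B₀ = V₀ − E₀ = 129.1598 − 94.598909 = 34.560891

E0=94.5989 B0=34.5609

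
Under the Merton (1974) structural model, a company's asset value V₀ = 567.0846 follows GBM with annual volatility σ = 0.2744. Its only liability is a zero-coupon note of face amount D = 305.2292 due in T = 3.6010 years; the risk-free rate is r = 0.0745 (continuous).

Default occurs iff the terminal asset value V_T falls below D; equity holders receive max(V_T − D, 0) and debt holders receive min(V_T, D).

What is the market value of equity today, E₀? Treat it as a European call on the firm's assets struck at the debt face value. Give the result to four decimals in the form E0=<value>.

E0=337.0144

d₁ = [ln(V₀/D) + (r + σ²/2)T] / (σ√T)
   = [ln(567.0846/305.2292) + (0.0745 + 0.5·0.2744²)·3.6010] / (0.2744·√3.6010)
   = [0.619446 + 0.403844] / 0.520710 = 1.965182
d₂ = d₁ − σ√T = 1.965182 − 0.520710 = 1.444472
N(d₁) = 0.975303,  N(d₂) = 0.925697,  e^(−rT) = 0.764698
E₀ = V₀·N(d₁) − D·e^(−rT)·N(d₂)
   = 567.0846·0.975303 − 305.2292·0.764698·0.925697 = 337.014377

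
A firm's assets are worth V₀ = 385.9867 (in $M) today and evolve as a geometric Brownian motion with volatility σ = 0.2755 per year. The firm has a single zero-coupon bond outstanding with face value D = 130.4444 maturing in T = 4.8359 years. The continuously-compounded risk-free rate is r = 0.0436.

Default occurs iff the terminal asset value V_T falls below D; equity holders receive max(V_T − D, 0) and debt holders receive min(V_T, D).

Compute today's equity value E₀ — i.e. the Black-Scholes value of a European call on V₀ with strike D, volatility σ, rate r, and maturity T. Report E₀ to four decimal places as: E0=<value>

E0=281.0250

d₁ = [ln(V₀/D) + (r + σ²/2)T] / (σ√T)
   = [ln(385.9867/130.4444) + (0.0436 + 0.5·0.2755²)·4.8359] / (0.2755·√4.8359)
   = [1.084856 + 0.394368] / 0.605843 = 2.441595
d₂ = d₁ − σ√T = 2.441595 − 0.605843 = 1.835752
N(d₁) = 0.992689,  N(d₂) = 0.966803,  e^(−rT) = 0.809899
E₀ = V₀·N(d₁) − D·e^(−rT)·N(d₂)
   = 385.9867·0.992689 − 130.4444·0.809899·0.966803 = 281.024984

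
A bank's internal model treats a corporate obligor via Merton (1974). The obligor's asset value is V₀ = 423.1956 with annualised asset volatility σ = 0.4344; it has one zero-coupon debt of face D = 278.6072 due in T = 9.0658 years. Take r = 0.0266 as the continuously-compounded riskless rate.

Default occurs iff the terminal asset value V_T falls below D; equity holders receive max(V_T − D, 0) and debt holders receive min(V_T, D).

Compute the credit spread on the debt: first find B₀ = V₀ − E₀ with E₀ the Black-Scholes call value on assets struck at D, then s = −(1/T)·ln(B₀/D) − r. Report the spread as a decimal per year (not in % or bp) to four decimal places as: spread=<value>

d₁ = [ln(V₀/D) + (r + σ²/2)T] / (σ√T)
   = [ln(423.1956/278.6072) + (0.0266 + 0.5·0.4344²)·9.0658] / (0.4344·√9.0658)
   = [0.418032 + 1.096524] / 1.307955 = 1.157957
d₂ = d₁ − σ√T = 1.157957 − 1.307955 = -0.149999
N(d₁) = 0.876559,  N(d₂) = 0.440383,  e^(−rT) = 0.785724
E₀ = V₀·N(d₁) − D·e^(−rT)·N(d₂)
   = 423.1956·0.876559 − 278.6072·0.785724·0.440383 = 274.552534
B₀ = V₀ − E₀ = 423.1956 − 274.552534 = 148.643066
spread = −(1/T)·ln(B₀/D) − r = −(1/9.0658)·ln(148.643066/278.6072) − 0.0266 = 0.04269946

spread=0.0427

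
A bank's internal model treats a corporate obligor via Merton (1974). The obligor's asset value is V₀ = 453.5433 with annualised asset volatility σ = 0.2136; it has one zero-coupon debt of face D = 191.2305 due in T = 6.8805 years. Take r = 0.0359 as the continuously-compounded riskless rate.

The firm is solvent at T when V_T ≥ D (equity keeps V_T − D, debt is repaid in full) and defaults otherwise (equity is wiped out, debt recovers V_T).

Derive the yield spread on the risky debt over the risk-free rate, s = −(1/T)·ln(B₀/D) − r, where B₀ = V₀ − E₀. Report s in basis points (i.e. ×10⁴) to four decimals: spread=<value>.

d₁ = [ln(V₀/D) + (r + σ²/2)T] / (σ√T)
   = [ln(453.5433/191.2305) + (0.0359 + 0.5·0.2136²)·6.8805] / (0.2136·√6.8805)
   = [0.863611 + 0.403971] / 0.560288 = 2.262377
d₂ = d₁ − σ√T = 2.262377 − 0.560288 = 1.702089
N(d₁) = 0.988163,  N(d₂) = 0.955631,  e^(−rT) = 0.781133
E₀ = V₀·N(d₁) − D·e^(−rT)·N(d₂)
   = 453.5433·0.988163 − 191.2305·0.781133·0.955631 = 305.425975
B₀ = V₀ − E₀ = 453.5433 − 305.425975 = 148.117325
spread = −(1/T)·ln(B₀/D) − r = −(1/6.8805)·ln(148.117325/191.2305) − 0.0359 = 0.00123027
in basis points: 0.00123027 × 10⁴ = 12.3027 bp

spread=12.3027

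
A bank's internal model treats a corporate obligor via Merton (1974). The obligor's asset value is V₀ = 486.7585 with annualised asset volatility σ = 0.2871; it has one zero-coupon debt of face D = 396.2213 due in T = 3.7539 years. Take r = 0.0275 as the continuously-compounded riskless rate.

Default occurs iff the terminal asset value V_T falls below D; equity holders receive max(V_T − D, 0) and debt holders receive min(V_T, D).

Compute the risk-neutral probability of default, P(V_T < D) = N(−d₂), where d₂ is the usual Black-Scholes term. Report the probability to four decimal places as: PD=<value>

d₁ = [ln(V₀/D) + (r + σ²/2)T] / (σ√T)
   = [ln(486.7585/396.2213) + (0.0275 + 0.5·0.2871²)·3.7539] / (0.2871·√3.7539)
   = [0.205795 + 0.257943] / 0.556256 = 0.833677
d₂ = d₁ − σ√T = 0.833677 − 0.556256 = 0.277421
risk-neutral PD = N(−d₂) = N(-0.277421) = 0.390728

PD=0.3907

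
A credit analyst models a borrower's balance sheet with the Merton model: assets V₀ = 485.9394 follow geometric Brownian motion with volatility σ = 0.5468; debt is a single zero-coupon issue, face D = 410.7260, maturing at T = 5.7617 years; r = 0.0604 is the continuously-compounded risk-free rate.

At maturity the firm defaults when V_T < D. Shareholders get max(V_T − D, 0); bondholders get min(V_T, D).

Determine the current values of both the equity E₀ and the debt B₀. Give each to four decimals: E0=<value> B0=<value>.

E0=299.5962 B0=186.3432

d₁ = [ln(V₀/D) + (r + σ²/2)T] / (σ√T)
   = [ln(485.9394/410.7260) + (0.0604 + 0.5·0.5468²)·5.7617] / (0.5468·√5.7617)
   = [0.168158 + 1.209353] / 1.312514 = 1.049521
d₂ = d₁ − σ√T = 1.049521 − 1.312514 = -0.262993
N(d₁) = 0.853031,  N(d₂) = 0.396278,  e^(−rT) = 0.706094
E₀ = V₀·N(d₁) − D·e^(−rT)·N(d₂)
   = 485.9394·0.853031 − 410.7260·0.706094·0.396278 = 299.596170
B₀ = V₀ − E₀ = 485.9394 − 299.596170 = 186.343230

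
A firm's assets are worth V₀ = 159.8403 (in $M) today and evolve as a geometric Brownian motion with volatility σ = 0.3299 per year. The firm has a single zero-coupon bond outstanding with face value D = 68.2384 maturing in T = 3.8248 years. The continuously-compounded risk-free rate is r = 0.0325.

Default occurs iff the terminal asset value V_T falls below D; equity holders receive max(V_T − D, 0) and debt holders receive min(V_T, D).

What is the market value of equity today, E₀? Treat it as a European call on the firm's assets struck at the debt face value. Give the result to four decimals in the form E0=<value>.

E0=101.3175

d₁ = [ln(V₀/D) + (r + σ²/2)T] / (σ√T)
   = [ln(159.8403/68.2384) + (0.0325 + 0.5·0.3299²)·3.8248] / (0.3299·√3.8248)
   = [0.851168 + 0.332440] / 0.645189 = 1.834515
d₂ = d₁ − σ√T = 1.834515 − 0.645189 = 1.189326
N(d₁) = 0.966711,  N(d₂) = 0.882844,  e^(−rT) = 0.883110
E₀ = V₀·N(d₁) − D·e^(−rT)·N(d₂)
   = 159.8403·0.966711 − 68.2384·0.883110·0.882844 = 101.317456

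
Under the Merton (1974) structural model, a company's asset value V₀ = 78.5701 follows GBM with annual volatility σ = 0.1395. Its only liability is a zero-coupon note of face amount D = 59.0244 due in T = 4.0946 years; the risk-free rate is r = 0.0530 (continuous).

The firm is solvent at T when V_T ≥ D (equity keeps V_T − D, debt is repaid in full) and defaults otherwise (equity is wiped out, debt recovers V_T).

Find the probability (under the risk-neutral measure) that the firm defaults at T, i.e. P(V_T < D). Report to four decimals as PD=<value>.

d₁ = [ln(V₀/D) + (r + σ²/2)T] / (σ√T)
   = [ln(78.5701/59.0244) + (0.0530 + 0.5·0.1395²)·4.0946] / (0.1395·√4.0946)
   = [0.286040 + 0.256855] / 0.282280 = 1.923251
d₂ = d₁ − σ√T = 1.923251 − 0.282280 = 1.640971
risk-neutral PD = N(−d₂) = N(-1.640971) = 0.050402

PD=0.0504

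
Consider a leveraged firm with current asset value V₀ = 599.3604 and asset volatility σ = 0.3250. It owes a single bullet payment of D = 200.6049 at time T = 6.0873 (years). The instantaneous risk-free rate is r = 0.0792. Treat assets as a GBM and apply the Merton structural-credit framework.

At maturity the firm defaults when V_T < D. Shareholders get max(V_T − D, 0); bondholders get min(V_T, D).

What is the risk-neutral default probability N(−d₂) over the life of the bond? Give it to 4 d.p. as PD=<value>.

PD=0.0588

d₁ = [ln(V₀/D) + (r + σ²/2)T] / (σ√T)
   = [ln(599.3604/200.6049) + (0.0792 + 0.5·0.3250²)·6.0873] / (0.3250·√6.0873)
   = [1.094526 + 0.803600] / 0.801855 = 2.367169
d₂ = d₁ − σ√T = 2.367169 − 0.801855 = 1.565314
risk-neutral PD = N(−d₂) = N(-1.565314) = 0.058755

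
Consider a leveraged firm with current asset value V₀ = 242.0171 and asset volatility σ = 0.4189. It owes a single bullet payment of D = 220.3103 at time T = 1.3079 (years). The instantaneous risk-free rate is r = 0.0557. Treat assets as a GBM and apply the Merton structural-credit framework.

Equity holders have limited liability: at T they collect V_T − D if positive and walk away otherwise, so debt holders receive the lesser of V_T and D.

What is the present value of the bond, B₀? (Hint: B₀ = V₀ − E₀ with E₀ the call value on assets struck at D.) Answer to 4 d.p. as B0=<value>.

d₁ = [ln(V₀/D) + (r + σ²/2)T] / (σ√T)
   = [ln(242.0171/220.3103) + (0.0557 + 0.5·0.4189²)·1.3079] / (0.4189·√1.3079)
   = [0.093971 + 0.187603] / 0.479069 = 0.587755
d₂ = d₁ − σ√T = 0.587755 − 0.479069 = 0.108686
N(d₁) = 0.721651,  N(d₂) = 0.543274,  e^(−rT) = 0.929740
E₀ = V₀·N(d₁) − D·e^(−rT)·N(d₂)
   = 242.0171·0.721651 − 220.3103·0.929740·0.543274 = 63.372398
B₀ = V₀ − E₀ = 242.0171 − 63.372398 = 178.644702

B0=178.6447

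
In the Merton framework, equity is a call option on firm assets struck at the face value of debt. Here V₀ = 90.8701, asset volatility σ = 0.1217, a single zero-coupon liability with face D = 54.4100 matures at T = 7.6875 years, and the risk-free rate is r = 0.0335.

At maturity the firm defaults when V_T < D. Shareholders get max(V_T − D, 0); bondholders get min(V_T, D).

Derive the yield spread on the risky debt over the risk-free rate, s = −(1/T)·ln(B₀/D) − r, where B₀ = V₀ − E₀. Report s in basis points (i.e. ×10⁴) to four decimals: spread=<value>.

spread=2.4551

d₁ = [ln(V₀/D) + (r + σ²/2)T] / (σ√T)
   = [ln(90.8701/54.4100) + (0.0335 + 0.5·0.1217²)·7.6875] / (0.1217·√7.6875)
   = [0.512883 + 0.314461] / 0.337430 = 2.451900
d₂ = d₁ − σ√T = 2.451900 − 0.337430 = 2.114471
N(d₁) = 0.992895,  N(d₂) = 0.982762,  e^(−rT) = 0.772957
E₀ = V₀·N(d₁) − D·e^(−rT)·N(d₂)
   = 90.8701·0.992895 − 54.4100·0.772957·0.982762 = 48.892786
B₀ = V₀ − E₀ = 90.8701 − 48.892786 = 41.977314
spread = −(1/T)·ln(B₀/D) − r = −(1/7.6875)·ln(41.977314/54.4100) − 0.0335 = 0.00024551
in basis points: 0.00024551 × 10⁴ = 2.4551 bp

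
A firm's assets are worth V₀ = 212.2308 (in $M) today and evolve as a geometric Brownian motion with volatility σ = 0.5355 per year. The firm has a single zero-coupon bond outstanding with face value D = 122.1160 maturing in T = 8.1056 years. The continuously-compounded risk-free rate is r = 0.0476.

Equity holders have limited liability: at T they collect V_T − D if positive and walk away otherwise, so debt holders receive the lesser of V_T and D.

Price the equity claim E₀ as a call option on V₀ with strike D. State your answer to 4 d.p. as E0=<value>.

E0=157.7072

d₁ = [ln(V₀/D) + (r + σ²/2)T] / (σ√T)
   = [ln(212.2308/122.1160) + (0.0476 + 0.5·0.5355²)·8.1056] / (0.5355·√8.1056)
   = [0.552703 + 1.548009] / 1.524586 = 1.377889
d₂ = d₁ − σ√T = 1.377889 − 1.524586 = -0.146697
N(d₁) = 0.915881,  N(d₂) = 0.441686,  e^(−rT) = 0.679888
E₀ = V₀·N(d₁) − D·e^(−rT)·N(d₂)
   = 212.2308·0.915881 − 122.1160·0.679888·0.441686 = 157.707159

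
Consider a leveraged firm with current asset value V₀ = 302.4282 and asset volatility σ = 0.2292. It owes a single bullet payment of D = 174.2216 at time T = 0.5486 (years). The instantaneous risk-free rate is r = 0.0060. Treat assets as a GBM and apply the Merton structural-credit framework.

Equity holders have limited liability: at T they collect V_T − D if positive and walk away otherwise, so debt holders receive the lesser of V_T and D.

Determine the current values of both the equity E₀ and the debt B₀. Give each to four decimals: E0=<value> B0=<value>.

E0=128.7847 B0=173.6435

d₁ = [ln(V₀/D) + (r + σ²/2)T] / (σ√T)
   = [ln(302.4282/174.2216) + (0.0060 + 0.5·0.2292²)·0.5486] / (0.2292·√0.5486)
   = [0.551516 + 0.017701] / 0.169763 = 3.353015
d₂ = d₁ − σ√T = 3.353015 − 0.169763 = 3.183252
N(d₁) = 0.999600,  N(d₂) = 0.999272,  e^(−rT) = 0.996714
E₀ = V₀·N(d₁) − D·e^(−rT)·N(d₂)
   = 302.4282·0.999600 − 174.2216·0.996714·0.999272 = 128.784693
B₀ = V₀ − E₀ = 302.4282 − 128.784693 = 173.643507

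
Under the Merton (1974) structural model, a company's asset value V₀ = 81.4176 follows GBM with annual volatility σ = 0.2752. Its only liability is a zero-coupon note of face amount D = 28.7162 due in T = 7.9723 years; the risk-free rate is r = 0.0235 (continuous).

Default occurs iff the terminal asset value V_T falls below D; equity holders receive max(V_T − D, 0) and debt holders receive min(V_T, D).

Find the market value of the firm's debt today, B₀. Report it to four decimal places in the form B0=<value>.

B0=23.0258

d₁ = [ln(V₀/D) + (r + σ²/2)T] / (σ√T)
   = [ln(81.4176/28.7162) + (0.0235 + 0.5·0.2752²)·7.9723] / (0.2752·√7.9723)
   = [1.042130 + 0.489240] / 0.777034 = 1.970788
d₂ = d₁ − σ√T = 1.970788 − 0.777034 = 1.193754
N(d₁) = 0.975626,  N(d₂) = 0.883713,  e^(−rT) = 0.829154
E₀ = V₀·N(d₁) − D·e^(−rT)·N(d₂)
   = 81.4176·0.975626 − 28.7162·0.829154·0.883713 = 58.391779
B₀ = V₀ − E₀ = 81.4176 − 58.391779 = 23.025821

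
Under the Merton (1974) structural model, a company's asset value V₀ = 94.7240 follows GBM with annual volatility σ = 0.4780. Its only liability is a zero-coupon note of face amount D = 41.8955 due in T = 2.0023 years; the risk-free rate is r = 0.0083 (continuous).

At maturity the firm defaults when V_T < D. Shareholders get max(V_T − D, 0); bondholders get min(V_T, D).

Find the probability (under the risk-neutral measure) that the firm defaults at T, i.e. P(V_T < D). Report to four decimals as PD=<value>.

PD=0.1861

d₁ = [ln(V₀/D) + (r + σ²/2)T] / (σ√T)
   = [ln(94.7240/41.8955) + (0.0083 + 0.5·0.4780²)·2.0023] / (0.4780·√2.0023)
   = [0.815789 + 0.245366] / 0.676383 = 1.568868
d₂ = d₁ − σ√T = 1.568868 − 0.676383 = 0.892485
risk-neutral PD = N(−d₂) = N(-0.892485) = 0.186067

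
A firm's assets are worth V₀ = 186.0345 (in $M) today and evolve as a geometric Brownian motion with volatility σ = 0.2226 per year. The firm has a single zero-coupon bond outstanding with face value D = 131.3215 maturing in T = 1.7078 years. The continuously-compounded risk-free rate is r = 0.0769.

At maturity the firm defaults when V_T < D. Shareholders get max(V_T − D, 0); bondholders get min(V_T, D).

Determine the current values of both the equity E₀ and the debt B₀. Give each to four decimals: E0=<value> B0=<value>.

d₁ = [ln(V₀/D) + (r + σ²/2)T] / (σ√T)
   = [ln(186.0345/131.3215) + (0.0769 + 0.5·0.2226²)·1.7078] / (0.2226·√1.7078)
   = [0.348284 + 0.173641] / 0.290900 = 1.794173
d₂ = d₁ − σ√T = 1.794173 − 0.290900 = 1.503273
N(d₁) = 0.963607,  N(d₂) = 0.933616,  e^(−rT) = 0.876928
E₀ = V₀·N(d₁) − D·e^(−rT)·N(d₂)
   = 186.0345·0.963607 − 131.3215·0.876928·0.933616 = 71.749412
B₀ = V₀ − E₀ = 186.0345 − 71.749412 = 114.285088

E0=71.7494 B0=114.2851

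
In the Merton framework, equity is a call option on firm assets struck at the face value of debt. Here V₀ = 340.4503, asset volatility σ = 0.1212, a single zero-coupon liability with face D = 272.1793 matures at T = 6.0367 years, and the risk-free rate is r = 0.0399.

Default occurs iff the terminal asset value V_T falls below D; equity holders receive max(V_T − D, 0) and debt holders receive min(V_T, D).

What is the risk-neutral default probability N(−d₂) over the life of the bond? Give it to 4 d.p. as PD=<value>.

d₁ = [ln(V₀/D) + (r + σ²/2)T] / (σ√T)
   = [ln(340.4503/272.1793) + (0.0399 + 0.5·0.1212²)·6.0367] / (0.1212·√6.0367)
   = [0.223808 + 0.285202] / 0.297785 = 1.709323
d₂ = d₁ − σ√T = 1.709323 − 0.297785 = 1.411538
risk-neutral PD = N(−d₂) = N(-1.411538) = 0.079043

PD=0.0790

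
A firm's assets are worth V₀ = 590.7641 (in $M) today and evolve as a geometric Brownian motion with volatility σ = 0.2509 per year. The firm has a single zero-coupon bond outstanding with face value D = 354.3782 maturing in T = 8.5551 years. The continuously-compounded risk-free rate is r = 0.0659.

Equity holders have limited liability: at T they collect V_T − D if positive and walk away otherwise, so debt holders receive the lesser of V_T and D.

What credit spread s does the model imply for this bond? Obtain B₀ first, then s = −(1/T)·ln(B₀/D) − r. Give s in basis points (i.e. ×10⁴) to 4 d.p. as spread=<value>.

spread=45.2893

d₁ = [ln(V₀/D) + (r + σ²/2)T] / (σ√T)
   = [ln(590.7641/354.3782) + (0.0659 + 0.5·0.2509²)·8.5551] / (0.2509·√8.5551)
   = [0.511052 + 0.833056] / 0.733860 = 1.831560
d₂ = d₁ − σ√T = 1.831560 − 0.733860 = 1.097700
N(d₁) = 0.966491,  N(d₂) = 0.863832,  e^(−rT) = 0.569053
E₀ = V₀·N(d₁) − D·e^(−rT)·N(d₂)
   = 590.7641·0.966491 − 354.3782·0.569053·0.863832 = 396.767982
B₀ = V₀ − E₀ = 590.7641 − 396.767982 = 193.996118
spread = −(1/T)·ln(B₀/D) − r = −(1/8.5551)·ln(193.996118/354.3782) − 0.0659 = 0.00452893
in basis points: 0.00452893 × 10⁴ = 45.2893 bp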